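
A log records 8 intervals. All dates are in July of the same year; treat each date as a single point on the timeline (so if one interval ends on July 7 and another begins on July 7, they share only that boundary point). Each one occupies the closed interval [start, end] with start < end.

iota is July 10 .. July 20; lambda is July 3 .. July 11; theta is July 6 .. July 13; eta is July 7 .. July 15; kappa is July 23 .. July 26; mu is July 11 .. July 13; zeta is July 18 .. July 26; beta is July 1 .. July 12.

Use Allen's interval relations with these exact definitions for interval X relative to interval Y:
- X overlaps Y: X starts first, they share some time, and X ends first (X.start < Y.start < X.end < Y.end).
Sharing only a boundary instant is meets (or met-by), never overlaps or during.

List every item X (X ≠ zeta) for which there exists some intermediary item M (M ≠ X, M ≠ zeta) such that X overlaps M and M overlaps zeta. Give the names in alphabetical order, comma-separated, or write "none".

beta, eta, lambda, theta

Target zeta = [July 18, July 26].
Intermediaries M with M overlaps zeta: iota.
Via iota — items with X overlaps iota: beta, eta, lambda, theta.
Union: beta, eta, lambda, theta.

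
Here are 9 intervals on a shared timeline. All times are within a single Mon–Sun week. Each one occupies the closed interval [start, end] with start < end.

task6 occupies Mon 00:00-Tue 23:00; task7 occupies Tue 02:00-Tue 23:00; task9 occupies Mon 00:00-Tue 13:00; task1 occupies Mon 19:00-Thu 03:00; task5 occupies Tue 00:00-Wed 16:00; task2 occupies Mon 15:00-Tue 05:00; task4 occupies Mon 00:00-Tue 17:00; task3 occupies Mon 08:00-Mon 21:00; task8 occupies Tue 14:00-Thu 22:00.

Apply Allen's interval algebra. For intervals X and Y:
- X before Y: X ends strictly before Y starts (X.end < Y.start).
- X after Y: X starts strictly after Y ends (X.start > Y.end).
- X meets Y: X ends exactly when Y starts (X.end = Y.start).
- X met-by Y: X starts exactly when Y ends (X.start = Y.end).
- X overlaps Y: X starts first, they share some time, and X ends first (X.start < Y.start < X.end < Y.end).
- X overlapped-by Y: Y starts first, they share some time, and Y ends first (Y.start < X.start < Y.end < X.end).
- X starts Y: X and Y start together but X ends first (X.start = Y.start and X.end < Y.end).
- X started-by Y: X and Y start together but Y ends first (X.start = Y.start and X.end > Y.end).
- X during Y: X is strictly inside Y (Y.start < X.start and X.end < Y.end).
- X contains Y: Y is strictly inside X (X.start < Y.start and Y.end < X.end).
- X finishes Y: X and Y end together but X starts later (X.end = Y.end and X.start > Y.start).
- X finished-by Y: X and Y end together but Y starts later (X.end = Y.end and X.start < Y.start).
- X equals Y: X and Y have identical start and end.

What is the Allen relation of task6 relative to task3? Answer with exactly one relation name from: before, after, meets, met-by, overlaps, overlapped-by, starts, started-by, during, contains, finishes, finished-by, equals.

task6 = [Mon 00:00, Tue 23:00]; task3 = [Mon 08:00, Mon 21:00].
Compare endpoints: task6.start < task3.start, task6.start < task3.end, task6.end > task3.start, task6.end > task3.end.
That pattern is 'contains'.

contains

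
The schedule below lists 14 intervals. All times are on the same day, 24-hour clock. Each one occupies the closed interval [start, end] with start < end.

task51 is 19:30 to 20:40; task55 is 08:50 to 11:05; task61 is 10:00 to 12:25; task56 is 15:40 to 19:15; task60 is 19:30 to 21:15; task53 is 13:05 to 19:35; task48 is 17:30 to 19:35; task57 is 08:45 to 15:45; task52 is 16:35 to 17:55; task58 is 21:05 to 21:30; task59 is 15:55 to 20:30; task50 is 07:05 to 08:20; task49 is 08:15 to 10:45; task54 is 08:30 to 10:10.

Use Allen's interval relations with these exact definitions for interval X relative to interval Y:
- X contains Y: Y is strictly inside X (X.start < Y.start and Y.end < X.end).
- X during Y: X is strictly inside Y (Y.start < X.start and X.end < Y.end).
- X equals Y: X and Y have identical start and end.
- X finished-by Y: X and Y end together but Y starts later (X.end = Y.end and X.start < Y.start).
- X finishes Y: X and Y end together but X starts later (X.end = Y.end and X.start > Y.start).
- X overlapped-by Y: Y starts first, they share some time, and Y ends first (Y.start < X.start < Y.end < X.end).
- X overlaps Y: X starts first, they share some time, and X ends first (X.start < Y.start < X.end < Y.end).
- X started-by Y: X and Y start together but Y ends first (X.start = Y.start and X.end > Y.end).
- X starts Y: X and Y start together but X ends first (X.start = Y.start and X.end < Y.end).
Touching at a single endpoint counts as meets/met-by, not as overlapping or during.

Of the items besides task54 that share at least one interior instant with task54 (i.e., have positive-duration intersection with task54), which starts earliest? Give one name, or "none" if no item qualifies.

Target task54 = [08:30, 10:10].
task48 [17:30, 19:35] → after → excluded.
task49 [08:15, 10:45] → contains → candidate.
task50 [07:05, 08:20] → before → excluded.
task51 [19:30, 20:40] → after → excluded.
task52 [16:35, 17:55] → after → excluded.
task53 [13:05, 19:35] → after → excluded.
task55 [08:50, 11:05] → overlapped-by → candidate.
task56 [15:40, 19:15] → after → excluded.
task57 [08:45, 15:45] → overlapped-by → candidate.
task58 [21:05, 21:30] → after → excluded.
task59 [15:55, 20:30] → after → excluded.
task60 [19:30, 21:15] → after → excluded.
task61 [10:00, 12:25] → overlapped-by → candidate.
Among candidates, earliest start is 08:15 → task49.

task49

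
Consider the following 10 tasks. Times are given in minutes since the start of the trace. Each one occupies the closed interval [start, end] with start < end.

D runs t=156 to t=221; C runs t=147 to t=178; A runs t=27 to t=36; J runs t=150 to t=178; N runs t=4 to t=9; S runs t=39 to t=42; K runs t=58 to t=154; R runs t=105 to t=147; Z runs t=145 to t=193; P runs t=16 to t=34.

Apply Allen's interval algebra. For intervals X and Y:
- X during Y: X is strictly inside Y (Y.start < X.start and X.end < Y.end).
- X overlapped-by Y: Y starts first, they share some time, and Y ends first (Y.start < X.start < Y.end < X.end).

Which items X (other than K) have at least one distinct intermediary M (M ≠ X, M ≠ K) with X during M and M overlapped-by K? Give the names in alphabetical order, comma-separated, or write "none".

C, J

Target K = [t=58, t=154].
Intermediaries M with M overlapped-by K: C, J, Z.
Via C — items with X during C: none.
Via J — items with X during J: none.
Via Z — items with X during Z: C, J.
Union: C, J.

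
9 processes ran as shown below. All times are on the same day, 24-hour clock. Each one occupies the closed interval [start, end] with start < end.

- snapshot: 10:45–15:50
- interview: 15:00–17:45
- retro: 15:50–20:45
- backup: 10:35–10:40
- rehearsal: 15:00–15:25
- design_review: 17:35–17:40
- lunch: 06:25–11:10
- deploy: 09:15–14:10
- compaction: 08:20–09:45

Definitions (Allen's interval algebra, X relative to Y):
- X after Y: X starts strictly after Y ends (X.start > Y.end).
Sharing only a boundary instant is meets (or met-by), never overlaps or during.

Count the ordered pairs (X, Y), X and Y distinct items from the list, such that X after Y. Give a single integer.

Checking all 72 ordered pairs for relation 'after'; matching pairs in alphabetical order:
(backup, compaction): backup after compaction ✓
(design_review, backup): design_review after backup ✓
(design_review, compaction): design_review after compaction ✓
(design_review, deploy): design_review after deploy ✓
(design_review, lunch): design_review after lunch ✓
(design_review, rehearsal): design_review after rehearsal ✓
(design_review, snapshot): design_review after snapshot ✓
(interview, backup): interview after backup ✓
(interview, compaction): interview after compaction ✓
(interview, deploy): interview after deploy ✓
(interview, lunch): interview after lunch ✓
(rehearsal, backup): rehearsal after backup ✓
(rehearsal, compaction): rehearsal after compaction ✓
(rehearsal, deploy): rehearsal after deploy ✓
(rehearsal, lunch): rehearsal after lunch ✓
(retro, backup): retro after backup ✓
(retro, compaction): retro after compaction ✓
(retro, deploy): retro after deploy ✓
(retro, lunch): retro after lunch ✓
(retro, rehearsal): retro after rehearsal ✓
(snapshot, backup): snapshot after backup ✓
(snapshot, compaction): snapshot after compaction ✓
Count: 22.

22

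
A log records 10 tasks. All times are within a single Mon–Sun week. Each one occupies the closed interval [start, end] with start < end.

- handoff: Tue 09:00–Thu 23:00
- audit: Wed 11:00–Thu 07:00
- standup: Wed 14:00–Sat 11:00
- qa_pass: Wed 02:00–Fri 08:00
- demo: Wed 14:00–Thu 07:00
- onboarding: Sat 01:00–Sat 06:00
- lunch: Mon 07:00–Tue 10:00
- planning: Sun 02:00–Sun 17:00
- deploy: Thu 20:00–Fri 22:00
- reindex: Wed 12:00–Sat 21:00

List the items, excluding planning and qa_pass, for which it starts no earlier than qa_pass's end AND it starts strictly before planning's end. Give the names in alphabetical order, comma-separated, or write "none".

onboarding

Conditions: its start is no earlier than qa_pass's end (X.start >= Fri 08:00) AND its start is strictly before planning's end (X.start < Sun 17:00).
audit: start Wed 11:00 >= Fri 08:00? ✗; start Wed 11:00 < Sun 17:00? ✓ → no.
demo: start Wed 14:00 >= Fri 08:00? ✗; start Wed 14:00 < Sun 17:00? ✓ → no.
deploy: start Thu 20:00 >= Fri 08:00? ✗; start Thu 20:00 < Sun 17:00? ✓ → no.
handoff: start Tue 09:00 >= Fri 08:00? ✗; start Tue 09:00 < Sun 17:00? ✓ → no.
lunch: start Mon 07:00 >= Fri 08:00? ✗; start Mon 07:00 < Sun 17:00? ✓ → no.
onboarding: start Sat 01:00 >= Fri 08:00? ✓; start Sat 01:00 < Sun 17:00? ✓ → yes.
reindex: start Wed 12:00 >= Fri 08:00? ✗; start Wed 12:00 < Sun 17:00? ✓ → no.
standup: start Wed 14:00 >= Fri 08:00? ✗; start Wed 14:00 < Sun 17:00? ✓ → no.
Result: onboarding.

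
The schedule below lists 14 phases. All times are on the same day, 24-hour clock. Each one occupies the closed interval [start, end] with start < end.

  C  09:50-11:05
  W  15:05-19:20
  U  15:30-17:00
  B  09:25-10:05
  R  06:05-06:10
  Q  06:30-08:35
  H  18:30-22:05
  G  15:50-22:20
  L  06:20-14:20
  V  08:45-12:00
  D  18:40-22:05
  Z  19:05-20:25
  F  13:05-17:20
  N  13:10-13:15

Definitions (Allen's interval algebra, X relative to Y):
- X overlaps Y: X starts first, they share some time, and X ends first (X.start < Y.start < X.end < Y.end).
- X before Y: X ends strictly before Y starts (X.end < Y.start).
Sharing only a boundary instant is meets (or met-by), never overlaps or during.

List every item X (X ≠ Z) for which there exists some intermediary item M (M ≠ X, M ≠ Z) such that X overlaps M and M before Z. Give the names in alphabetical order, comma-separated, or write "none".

Target Z = [19:05, 20:25].
Intermediaries M with M before Z: B, C, F, L, N, Q, R, U, V.
Via B — items with X overlaps B: none.
Via C — items with X overlaps C: B.
Via F — items with X overlaps F: L.
Via L — items with X overlaps L: none.
Via N — items with X overlaps N: none.
Via Q — items with X overlaps Q: none.
Via R — items with X overlaps R: none.
Via U — items with X overlaps U: none.
Via V — items with X overlaps V: none.
Union: B, L.

B, L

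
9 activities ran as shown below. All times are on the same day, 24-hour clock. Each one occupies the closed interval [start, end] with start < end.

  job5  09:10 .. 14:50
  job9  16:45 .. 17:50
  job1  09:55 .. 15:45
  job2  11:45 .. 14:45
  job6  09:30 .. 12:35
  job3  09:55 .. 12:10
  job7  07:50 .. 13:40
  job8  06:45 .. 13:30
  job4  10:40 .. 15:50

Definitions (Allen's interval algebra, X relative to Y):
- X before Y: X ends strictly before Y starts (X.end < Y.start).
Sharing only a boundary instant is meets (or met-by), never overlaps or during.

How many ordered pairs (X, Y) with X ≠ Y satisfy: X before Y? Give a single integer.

Checking all 72 ordered pairs for relation 'before'; matching pairs in alphabetical order:
(job1, job9): job1 before job9 ✓
(job2, job9): job2 before job9 ✓
(job3, job9): job3 before job9 ✓
(job4, job9): job4 before job9 ✓
(job5, job9): job5 before job9 ✓
(job6, job9): job6 before job9 ✓
(job7, job9): job7 before job9 ✓
(job8, job9): job8 before job9 ✓
Count: 8.

8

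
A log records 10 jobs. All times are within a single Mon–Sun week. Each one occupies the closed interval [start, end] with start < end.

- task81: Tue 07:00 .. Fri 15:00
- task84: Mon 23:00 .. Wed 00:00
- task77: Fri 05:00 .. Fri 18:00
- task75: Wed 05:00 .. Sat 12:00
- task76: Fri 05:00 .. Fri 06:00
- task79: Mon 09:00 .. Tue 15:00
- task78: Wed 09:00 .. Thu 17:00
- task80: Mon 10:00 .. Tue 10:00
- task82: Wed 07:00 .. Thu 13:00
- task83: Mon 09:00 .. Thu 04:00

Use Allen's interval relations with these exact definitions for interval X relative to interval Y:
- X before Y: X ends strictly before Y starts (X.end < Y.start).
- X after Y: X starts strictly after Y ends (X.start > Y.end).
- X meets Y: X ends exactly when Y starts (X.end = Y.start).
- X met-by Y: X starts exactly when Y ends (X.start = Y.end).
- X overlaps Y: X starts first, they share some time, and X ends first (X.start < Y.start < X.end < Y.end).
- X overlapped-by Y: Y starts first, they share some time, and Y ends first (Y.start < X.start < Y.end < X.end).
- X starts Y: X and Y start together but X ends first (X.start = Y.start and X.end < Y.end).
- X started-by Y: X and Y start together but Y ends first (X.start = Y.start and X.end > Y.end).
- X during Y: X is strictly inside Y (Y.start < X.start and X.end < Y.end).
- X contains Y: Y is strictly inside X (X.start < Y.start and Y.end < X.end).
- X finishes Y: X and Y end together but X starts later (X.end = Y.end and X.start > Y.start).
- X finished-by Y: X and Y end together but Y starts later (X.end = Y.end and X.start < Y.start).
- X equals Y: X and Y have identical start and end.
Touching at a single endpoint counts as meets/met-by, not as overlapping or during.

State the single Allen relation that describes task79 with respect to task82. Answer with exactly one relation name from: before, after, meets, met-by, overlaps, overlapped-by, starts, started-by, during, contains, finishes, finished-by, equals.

task79 = [Mon 09:00, Tue 15:00]; task82 = [Wed 07:00, Thu 13:00].
Compare endpoints: task79.start < task82.start, task79.start < task82.end, task79.end < task82.start, task79.end < task82.end.
That pattern is 'before'.

before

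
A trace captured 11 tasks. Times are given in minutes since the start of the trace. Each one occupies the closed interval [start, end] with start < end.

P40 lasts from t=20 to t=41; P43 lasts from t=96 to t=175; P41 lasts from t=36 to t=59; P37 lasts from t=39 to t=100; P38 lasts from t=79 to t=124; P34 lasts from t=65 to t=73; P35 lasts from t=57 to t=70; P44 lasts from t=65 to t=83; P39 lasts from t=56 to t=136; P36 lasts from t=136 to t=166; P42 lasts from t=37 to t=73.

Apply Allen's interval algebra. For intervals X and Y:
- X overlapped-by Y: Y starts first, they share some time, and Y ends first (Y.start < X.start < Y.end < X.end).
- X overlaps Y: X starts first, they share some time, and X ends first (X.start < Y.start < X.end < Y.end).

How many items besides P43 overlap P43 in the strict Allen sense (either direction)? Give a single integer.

Target P43 = [t=96, t=175].
P34 [t=65, t=73] → before → no.
P35 [t=57, t=70] → before → no.
P36 [t=136, t=166] → during → no.
P37 [t=39, t=100] → overlaps → counts.
P38 [t=79, t=124] → overlaps → counts.
P39 [t=56, t=136] → overlaps → counts.
P40 [t=20, t=41] → before → no.
P41 [t=36, t=59] → before → no.
P42 [t=37, t=73] → before → no.
P44 [t=65, t=83] → before → no.
Total: 3.

3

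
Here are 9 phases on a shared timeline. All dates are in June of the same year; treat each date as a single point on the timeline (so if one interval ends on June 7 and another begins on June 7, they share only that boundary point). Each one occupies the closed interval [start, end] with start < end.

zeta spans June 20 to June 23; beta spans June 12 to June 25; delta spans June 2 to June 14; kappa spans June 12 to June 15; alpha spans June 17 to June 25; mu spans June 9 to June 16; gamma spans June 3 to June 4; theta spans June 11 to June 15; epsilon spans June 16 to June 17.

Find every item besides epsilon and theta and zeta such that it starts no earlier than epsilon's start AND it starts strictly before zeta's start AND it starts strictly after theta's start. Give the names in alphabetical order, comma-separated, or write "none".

alpha

Conditions: its start is no earlier than epsilon's start (X.start >= June 16) AND its start is strictly before zeta's start (X.start < June 20) AND its start is strictly after theta's start (X.start > June 11).
alpha: start June 17 >= June 16? ✓; start June 17 < June 20? ✓; start June 17 > June 11? ✓ → yes.
beta: start June 12 >= June 16? ✗; start June 12 < June 20? ✓; start June 12 > June 11? ✓ → no.
delta: start June 2 >= June 16? ✗; start June 2 < June 20? ✓; start June 2 > June 11? ✗ → no.
gamma: start June 3 >= June 16? ✗; start June 3 < June 20? ✓; start June 3 > June 11? ✗ → no.
kappa: start June 12 >= June 16? ✗; start June 12 < June 20? ✓; start June 12 > June 11? ✓ → no.
mu: start June 9 >= June 16? ✗; start June 9 < June 20? ✓; start June 9 > June 11? ✗ → no.
Result: alpha.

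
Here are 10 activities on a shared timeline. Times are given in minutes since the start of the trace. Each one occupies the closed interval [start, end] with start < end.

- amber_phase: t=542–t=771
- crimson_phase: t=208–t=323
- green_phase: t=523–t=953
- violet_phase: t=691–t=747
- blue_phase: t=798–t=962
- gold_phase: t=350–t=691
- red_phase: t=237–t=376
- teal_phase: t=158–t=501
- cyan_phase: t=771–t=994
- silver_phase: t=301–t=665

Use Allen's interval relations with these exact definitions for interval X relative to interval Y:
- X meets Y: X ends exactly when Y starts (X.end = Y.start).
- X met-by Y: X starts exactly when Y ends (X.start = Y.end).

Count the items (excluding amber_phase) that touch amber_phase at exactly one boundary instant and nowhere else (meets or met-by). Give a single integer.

1

Target amber_phase = [t=542, t=771].
blue_phase [t=798, t=962] → after → no.
crimson_phase [t=208, t=323] → before → no.
cyan_phase [t=771, t=994] → met-by → counts.
gold_phase [t=350, t=691] → overlaps → no.
green_phase [t=523, t=953] → contains → no.
red_phase [t=237, t=376] → before → no.
silver_phase [t=301, t=665] → overlaps → no.
teal_phase [t=158, t=501] → before → no.
violet_phase [t=691, t=747] → during → no.
Total: 1.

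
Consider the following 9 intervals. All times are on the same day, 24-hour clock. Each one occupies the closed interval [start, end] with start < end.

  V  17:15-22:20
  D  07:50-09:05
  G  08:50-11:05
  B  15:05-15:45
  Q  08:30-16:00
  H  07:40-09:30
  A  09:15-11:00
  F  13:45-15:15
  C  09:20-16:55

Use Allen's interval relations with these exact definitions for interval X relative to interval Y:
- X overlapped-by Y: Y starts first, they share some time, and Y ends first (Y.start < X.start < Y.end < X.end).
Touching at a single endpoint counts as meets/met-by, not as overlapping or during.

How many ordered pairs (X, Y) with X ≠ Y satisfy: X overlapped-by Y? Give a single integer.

Checking all 72 ordered pairs for relation 'overlapped-by'; matching pairs in alphabetical order:
(A, H): A overlapped-by H ✓
(B, F): B overlapped-by F ✓
(C, A): C overlapped-by A ✓
(C, G): C overlapped-by G ✓
(C, H): C overlapped-by H ✓
(C, Q): C overlapped-by Q ✓
(G, D): G overlapped-by D ✓
(G, H): G overlapped-by H ✓
(Q, D): Q overlapped-by D ✓
(Q, H): Q overlapped-by H ✓
Count: 10.

10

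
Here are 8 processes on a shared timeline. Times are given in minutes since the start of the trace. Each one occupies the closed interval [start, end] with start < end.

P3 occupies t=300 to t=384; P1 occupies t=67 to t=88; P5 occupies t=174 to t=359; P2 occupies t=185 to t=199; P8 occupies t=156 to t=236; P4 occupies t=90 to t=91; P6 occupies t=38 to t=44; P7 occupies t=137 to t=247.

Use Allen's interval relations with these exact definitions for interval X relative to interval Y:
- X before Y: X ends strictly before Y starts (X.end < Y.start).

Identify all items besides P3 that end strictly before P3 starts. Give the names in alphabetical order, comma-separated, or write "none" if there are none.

P1, P2, P4, P6, P7, P8

Target P3 = [t=300, t=384].
P1 [t=67, t=88] → before → yes.
P2 [t=185, t=199] → before → yes.
P4 [t=90, t=91] → before → yes.
P5 [t=174, t=359] → overlaps → no.
P6 [t=38, t=44] → before → yes.
P7 [t=137, t=247] → before → yes.
P8 [t=156, t=236] → before → yes.
Result: P1, P2, P4, P6, P7, P8.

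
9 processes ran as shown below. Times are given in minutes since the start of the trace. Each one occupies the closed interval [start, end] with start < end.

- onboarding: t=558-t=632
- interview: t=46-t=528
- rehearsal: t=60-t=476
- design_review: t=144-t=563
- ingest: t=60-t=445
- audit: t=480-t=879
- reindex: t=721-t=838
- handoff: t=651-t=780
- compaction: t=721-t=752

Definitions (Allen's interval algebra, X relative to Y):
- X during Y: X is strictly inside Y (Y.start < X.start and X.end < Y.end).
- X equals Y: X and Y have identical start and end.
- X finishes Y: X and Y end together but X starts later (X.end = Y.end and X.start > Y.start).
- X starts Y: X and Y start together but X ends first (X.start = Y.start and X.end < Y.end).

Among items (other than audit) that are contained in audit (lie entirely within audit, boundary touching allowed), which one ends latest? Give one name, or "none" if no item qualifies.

reindex

Target audit = [t=480, t=879].
compaction [t=721, t=752] → during → candidate.
design_review [t=144, t=563] → overlaps → excluded.
handoff [t=651, t=780] → during → candidate.
ingest [t=60, t=445] → before → excluded.
interview [t=46, t=528] → overlaps → excluded.
onboarding [t=558, t=632] → during → candidate.
rehearsal [t=60, t=476] → before → excluded.
reindex [t=721, t=838] → during → candidate.
Among candidates, latest end is t=838 → reindex.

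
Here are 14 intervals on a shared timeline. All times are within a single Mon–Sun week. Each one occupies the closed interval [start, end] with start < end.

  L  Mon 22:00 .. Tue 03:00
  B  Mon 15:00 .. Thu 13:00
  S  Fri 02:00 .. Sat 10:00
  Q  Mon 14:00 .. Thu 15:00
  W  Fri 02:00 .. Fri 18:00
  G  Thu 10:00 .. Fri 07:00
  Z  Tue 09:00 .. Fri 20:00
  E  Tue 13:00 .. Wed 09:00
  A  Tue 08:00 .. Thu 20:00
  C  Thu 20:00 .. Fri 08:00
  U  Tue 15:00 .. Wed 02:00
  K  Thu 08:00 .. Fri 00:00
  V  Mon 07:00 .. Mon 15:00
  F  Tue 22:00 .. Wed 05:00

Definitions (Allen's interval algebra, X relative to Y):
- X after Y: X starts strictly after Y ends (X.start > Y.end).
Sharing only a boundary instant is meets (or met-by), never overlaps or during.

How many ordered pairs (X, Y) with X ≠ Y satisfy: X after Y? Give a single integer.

Checking all 182 ordered pairs for relation 'after'; matching pairs in alphabetical order:
(A, L): A after L ✓
(A, V): A after V ✓
(C, B): C after B ✓
(C, E): C after E ✓
(C, F): C after F ✓
(C, L): C after L ✓
(C, Q): C after Q ✓
(C, U): C after U ✓
(C, V): C after V ✓
(E, L): E after L ✓
(E, V): E after V ✓
(F, L): F after L ✓
(F, V): F after V ✓
(G, E): G after E ✓
(G, F): G after F ✓
(G, L): G after L ✓
(G, U): G after U ✓
(G, V): G after V ✓
(K, E): K after E ✓
(K, F): K after F ✓
(K, L): K after L ✓
(K, U): K after U ✓
(K, V): K after V ✓
(L, V): L after V ✓
... plus 22 further pairs not listed.
Count: 46.

46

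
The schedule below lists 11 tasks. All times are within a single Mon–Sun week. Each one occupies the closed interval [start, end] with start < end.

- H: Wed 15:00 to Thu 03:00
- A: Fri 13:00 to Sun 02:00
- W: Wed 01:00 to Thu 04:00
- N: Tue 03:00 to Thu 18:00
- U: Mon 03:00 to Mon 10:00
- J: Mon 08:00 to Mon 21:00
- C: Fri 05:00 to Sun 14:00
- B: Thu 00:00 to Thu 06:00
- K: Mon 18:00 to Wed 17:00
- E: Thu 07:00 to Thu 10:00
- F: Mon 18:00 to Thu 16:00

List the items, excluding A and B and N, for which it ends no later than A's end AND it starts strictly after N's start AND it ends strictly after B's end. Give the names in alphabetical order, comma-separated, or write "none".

E

Conditions: its end is no later than A's end (X.end <= Sun 02:00) AND its start is strictly after N's start (X.start > Tue 03:00) AND its end is strictly after B's end (X.end > Thu 06:00).
C: end Sun 14:00 <= Sun 02:00? ✗; start Fri 05:00 > Tue 03:00? ✓; end Sun 14:00 > Thu 06:00? ✓ → no.
E: end Thu 10:00 <= Sun 02:00? ✓; start Thu 07:00 > Tue 03:00? ✓; end Thu 10:00 > Thu 06:00? ✓ → yes.
F: end Thu 16:00 <= Sun 02:00? ✓; start Mon 18:00 > Tue 03:00? ✗; end Thu 16:00 > Thu 06:00? ✓ → no.
H: end Thu 03:00 <= Sun 02:00? ✓; start Wed 15:00 > Tue 03:00? ✓; end Thu 03:00 > Thu 06:00? ✗ → no.
J: end Mon 21:00 <= Sun 02:00? ✓; start Mon 08:00 > Tue 03:00? ✗; end Mon 21:00 > Thu 06:00? ✗ → no.
K: end Wed 17:00 <= Sun 02:00? ✓; start Mon 18:00 > Tue 03:00? ✗; end Wed 17:00 > Thu 06:00? ✗ → no.
U: end Mon 10:00 <= Sun 02:00? ✓; start Mon 03:00 > Tue 03:00? ✗; end Mon 10:00 > Thu 06:00? ✗ → no.
W: end Thu 04:00 <= Sun 02:00? ✓; start Wed 01:00 > Tue 03:00? ✓; end Thu 04:00 > Thu 06:00? ✗ → no.
Result: E.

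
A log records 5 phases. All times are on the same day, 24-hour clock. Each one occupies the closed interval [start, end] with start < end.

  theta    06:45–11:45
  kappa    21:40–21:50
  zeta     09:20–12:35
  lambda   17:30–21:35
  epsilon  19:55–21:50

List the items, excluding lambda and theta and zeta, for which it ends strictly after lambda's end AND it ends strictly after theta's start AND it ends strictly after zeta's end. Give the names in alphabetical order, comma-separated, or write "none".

Conditions: its end is strictly after lambda's end (X.end > 21:35) AND its end is strictly after theta's start (X.end > 06:45) AND its end is strictly after zeta's end (X.end > 12:35).
epsilon: end 21:50 > 21:35? ✓; end 21:50 > 06:45? ✓; end 21:50 > 12:35? ✓ → yes.
kappa: end 21:50 > 21:35? ✓; end 21:50 > 06:45? ✓; end 21:50 > 12:35? ✓ → yes.
Result: epsilon, kappa.

epsilon, kappa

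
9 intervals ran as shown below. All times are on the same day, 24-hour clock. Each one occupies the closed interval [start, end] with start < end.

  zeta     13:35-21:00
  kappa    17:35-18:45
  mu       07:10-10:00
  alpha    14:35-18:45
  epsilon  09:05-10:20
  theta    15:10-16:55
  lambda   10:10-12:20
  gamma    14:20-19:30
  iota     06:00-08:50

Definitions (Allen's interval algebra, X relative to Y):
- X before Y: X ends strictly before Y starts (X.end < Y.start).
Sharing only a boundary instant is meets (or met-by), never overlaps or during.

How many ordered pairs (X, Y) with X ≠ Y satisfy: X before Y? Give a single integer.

24

Checking all 72 ordered pairs for relation 'before'; matching pairs in alphabetical order:
(epsilon, alpha): epsilon before alpha ✓
(epsilon, gamma): epsilon before gamma ✓
(epsilon, kappa): epsilon before kappa ✓
(epsilon, theta): epsilon before theta ✓
(epsilon, zeta): epsilon before zeta ✓
(iota, alpha): iota before alpha ✓
(iota, epsilon): iota before epsilon ✓
(iota, gamma): iota before gamma ✓
(iota, kappa): iota before kappa ✓
(iota, lambda): iota before lambda ✓
(iota, theta): iota before theta ✓
(iota, zeta): iota before zeta ✓
(lambda, alpha): lambda before alpha ✓
(lambda, gamma): lambda before gamma ✓
(lambda, kappa): lambda before kappa ✓
(lambda, theta): lambda before theta ✓
(lambda, zeta): lambda before zeta ✓
(mu, alpha): mu before alpha ✓
(mu, gamma): mu before gamma ✓
(mu, kappa): mu before kappa ✓
(mu, lambda): mu before lambda ✓
(mu, theta): mu before theta ✓
(mu, zeta): mu before zeta ✓
(theta, kappa): theta before kappa ✓
Count: 24.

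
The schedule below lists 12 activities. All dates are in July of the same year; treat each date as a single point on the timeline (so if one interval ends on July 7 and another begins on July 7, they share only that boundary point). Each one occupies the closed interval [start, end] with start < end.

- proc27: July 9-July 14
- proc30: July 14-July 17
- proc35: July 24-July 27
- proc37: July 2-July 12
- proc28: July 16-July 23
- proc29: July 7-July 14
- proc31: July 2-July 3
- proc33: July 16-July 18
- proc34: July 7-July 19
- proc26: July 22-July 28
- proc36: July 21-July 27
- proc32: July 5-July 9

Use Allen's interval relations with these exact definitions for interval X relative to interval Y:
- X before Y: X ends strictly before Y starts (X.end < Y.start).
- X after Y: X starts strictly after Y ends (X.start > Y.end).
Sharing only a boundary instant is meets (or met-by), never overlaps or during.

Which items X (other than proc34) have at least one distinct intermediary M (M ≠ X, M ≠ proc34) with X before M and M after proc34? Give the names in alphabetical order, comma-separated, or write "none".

proc27, proc28, proc29, proc30, proc31, proc32, proc33, proc37

Target proc34 = [July 7, July 19].
Intermediaries M with M after proc34: proc26, proc35, proc36.
Via proc26 — items with X before proc26: proc27, proc29, proc30, proc31, proc32, proc33, proc37.
Via proc35 — items with X before proc35: proc27, proc28, proc29, proc30, proc31, proc32, proc33, proc37.
Via proc36 — items with X before proc36: proc27, proc29, proc30, proc31, proc32, proc33, proc37.
Union: proc27, proc28, proc29, proc30, proc31, proc32, proc33, proc37.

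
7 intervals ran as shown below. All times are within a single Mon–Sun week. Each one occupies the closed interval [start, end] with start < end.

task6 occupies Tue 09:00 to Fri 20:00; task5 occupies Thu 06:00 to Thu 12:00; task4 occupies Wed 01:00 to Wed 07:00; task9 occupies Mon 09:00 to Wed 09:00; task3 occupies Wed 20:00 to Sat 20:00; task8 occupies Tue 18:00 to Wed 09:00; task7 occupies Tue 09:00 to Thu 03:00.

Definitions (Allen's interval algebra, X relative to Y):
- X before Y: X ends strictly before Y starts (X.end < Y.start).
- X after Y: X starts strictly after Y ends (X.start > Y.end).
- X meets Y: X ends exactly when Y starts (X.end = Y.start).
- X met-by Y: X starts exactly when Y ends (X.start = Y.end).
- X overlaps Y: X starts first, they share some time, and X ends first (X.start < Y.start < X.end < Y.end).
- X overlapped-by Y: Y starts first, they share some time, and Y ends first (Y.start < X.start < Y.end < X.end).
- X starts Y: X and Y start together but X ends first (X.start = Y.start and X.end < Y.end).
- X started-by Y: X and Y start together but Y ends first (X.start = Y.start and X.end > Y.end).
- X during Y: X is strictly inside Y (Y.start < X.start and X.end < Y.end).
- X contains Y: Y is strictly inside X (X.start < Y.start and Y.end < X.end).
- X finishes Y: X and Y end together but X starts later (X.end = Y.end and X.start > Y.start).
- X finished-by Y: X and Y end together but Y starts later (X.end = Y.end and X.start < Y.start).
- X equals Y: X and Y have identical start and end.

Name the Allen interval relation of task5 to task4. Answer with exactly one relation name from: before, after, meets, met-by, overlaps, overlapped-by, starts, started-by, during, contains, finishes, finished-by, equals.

after

task5 = [Thu 06:00, Thu 12:00]; task4 = [Wed 01:00, Wed 07:00].
Compare endpoints: task5.start > task4.start, task5.start > task4.end, task5.end > task4.start, task5.end > task4.end.
That pattern is 'after'.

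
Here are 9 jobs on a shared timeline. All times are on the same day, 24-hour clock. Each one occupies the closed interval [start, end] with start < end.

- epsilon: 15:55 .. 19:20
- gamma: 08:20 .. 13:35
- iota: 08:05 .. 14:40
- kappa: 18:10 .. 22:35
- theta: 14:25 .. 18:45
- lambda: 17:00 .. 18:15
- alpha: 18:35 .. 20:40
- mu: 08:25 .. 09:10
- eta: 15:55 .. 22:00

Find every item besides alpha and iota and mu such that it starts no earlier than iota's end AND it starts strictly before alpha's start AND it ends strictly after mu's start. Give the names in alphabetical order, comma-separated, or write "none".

Conditions: its start is no earlier than iota's end (X.start >= 14:40) AND its start is strictly before alpha's start (X.start < 18:35) AND its end is strictly after mu's start (X.end > 08:25).
epsilon: start 15:55 >= 14:40? ✓; start 15:55 < 18:35? ✓; end 19:20 > 08:25? ✓ → yes.
eta: start 15:55 >= 14:40? ✓; start 15:55 < 18:35? ✓; end 22:00 > 08:25? ✓ → yes.
gamma: start 08:20 >= 14:40? ✗; start 08:20 < 18:35? ✓; end 13:35 > 08:25? ✓ → no.
kappa: start 18:10 >= 14:40? ✓; start 18:10 < 18:35? ✓; end 22:35 > 08:25? ✓ → yes.
lambda: start 17:00 >= 14:40? ✓; start 17:00 < 18:35? ✓; end 18:15 > 08:25? ✓ → yes.
theta: start 14:25 >= 14:40? ✗; start 14:25 < 18:35? ✓; end 18:45 > 08:25? ✓ → no.
Result: epsilon, eta, kappa, lambda.

epsilon, eta, kappa, lambda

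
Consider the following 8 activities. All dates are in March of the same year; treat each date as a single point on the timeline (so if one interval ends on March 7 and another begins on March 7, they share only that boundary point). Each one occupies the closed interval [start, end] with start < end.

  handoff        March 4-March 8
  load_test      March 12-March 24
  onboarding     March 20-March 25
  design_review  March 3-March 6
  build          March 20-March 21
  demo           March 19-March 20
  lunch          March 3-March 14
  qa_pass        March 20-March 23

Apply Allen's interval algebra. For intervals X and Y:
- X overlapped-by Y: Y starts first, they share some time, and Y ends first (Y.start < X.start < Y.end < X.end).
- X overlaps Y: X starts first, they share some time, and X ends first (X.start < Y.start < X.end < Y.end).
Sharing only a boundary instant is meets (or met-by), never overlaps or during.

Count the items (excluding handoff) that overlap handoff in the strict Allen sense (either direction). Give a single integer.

1

Target handoff = [March 4, March 8].
build [March 20, March 21] → after → no.
demo [March 19, March 20] → after → no.
design_review [March 3, March 6] → overlaps → counts.
load_test [March 12, March 24] → after → no.
lunch [March 3, March 14] → contains → no.
onboarding [March 20, March 25] → after → no.
qa_pass [March 20, March 23] → after → no.
Total: 1.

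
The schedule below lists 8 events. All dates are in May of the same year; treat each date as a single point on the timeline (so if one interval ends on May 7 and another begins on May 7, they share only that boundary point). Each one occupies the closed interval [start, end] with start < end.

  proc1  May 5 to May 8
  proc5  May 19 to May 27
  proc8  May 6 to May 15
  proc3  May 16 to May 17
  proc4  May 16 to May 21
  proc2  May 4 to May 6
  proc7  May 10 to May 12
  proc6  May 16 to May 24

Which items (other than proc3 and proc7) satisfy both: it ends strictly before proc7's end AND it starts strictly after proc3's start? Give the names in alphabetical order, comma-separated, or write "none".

Conditions: its end is strictly before proc7's end (X.end < May 12) AND its start is strictly after proc3's start (X.start > May 16).
proc1: end May 8 < May 12? ✓; start May 5 > May 16? ✗ → no.
proc2: end May 6 < May 12? ✓; start May 4 > May 16? ✗ → no.
proc4: end May 21 < May 12? ✗; start May 16 > May 16? ✗ → no.
proc5: end May 27 < May 12? ✗; start May 19 > May 16? ✓ → no.
proc6: end May 24 < May 12? ✗; start May 16 > May 16? ✗ → no.
proc8: end May 15 < May 12? ✗; start May 6 > May 16? ✗ → no.
Result: none.

none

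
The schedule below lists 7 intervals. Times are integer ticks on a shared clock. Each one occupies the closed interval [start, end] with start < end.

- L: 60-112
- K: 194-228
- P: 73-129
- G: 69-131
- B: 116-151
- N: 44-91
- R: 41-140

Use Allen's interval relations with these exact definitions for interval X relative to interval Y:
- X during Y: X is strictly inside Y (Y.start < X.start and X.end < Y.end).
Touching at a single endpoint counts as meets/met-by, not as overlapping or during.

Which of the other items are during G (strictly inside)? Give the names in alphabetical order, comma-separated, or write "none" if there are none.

P

Target G = [69, 131].
B [116, 151] → overlapped-by → no.
K [194, 228] → after → no.
L [60, 112] → overlaps → no.
N [44, 91] → overlaps → no.
P [73, 129] → during → yes.
R [41, 140] → contains → no.
Result: P.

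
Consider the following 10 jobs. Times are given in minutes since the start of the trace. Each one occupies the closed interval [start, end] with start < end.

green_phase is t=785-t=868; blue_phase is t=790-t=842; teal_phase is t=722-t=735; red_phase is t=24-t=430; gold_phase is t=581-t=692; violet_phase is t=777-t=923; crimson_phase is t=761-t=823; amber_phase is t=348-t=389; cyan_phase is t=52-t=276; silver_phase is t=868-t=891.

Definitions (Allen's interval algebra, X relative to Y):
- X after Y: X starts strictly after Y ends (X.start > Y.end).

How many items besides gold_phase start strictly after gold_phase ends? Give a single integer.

Target gold_phase = [t=581, t=692].
amber_phase [t=348, t=389] → before → no.
blue_phase [t=790, t=842] → after → counts.
crimson_phase [t=761, t=823] → after → counts.
cyan_phase [t=52, t=276] → before → no.
green_phase [t=785, t=868] → after → counts.
red_phase [t=24, t=430] → before → no.
silver_phase [t=868, t=891] → after → counts.
teal_phase [t=722, t=735] → after → counts.
violet_phase [t=777, t=923] → after → counts.
Total: 6.

6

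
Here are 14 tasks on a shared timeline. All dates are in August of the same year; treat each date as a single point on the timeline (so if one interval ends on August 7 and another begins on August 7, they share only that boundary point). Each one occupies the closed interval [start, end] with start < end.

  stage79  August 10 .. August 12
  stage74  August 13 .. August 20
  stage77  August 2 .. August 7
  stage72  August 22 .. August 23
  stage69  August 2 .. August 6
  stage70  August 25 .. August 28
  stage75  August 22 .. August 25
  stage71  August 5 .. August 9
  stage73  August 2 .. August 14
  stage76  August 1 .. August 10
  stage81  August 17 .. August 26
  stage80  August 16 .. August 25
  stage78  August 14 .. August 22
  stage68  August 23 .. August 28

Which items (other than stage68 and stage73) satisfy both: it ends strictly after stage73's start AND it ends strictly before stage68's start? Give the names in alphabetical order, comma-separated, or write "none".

stage69, stage71, stage74, stage76, stage77, stage78, stage79

Conditions: its end is strictly after stage73's start (X.end > August 2) AND its end is strictly before stage68's start (X.end < August 23).
stage69: end August 6 > August 2? ✓; end August 6 < August 23? ✓ → yes.
stage70: end August 28 > August 2? ✓; end August 28 < August 23? ✗ → no.
stage71: end August 9 > August 2? ✓; end August 9 < August 23? ✓ → yes.
stage72: end August 23 > August 2? ✓; end August 23 < August 23? ✗ → no.
stage74: end August 20 > August 2? ✓; end August 20 < August 23? ✓ → yes.
stage75: end August 25 > August 2? ✓; end August 25 < August 23? ✗ → no.
stage76: end August 10 > August 2? ✓; end August 10 < August 23? ✓ → yes.
stage77: end August 7 > August 2? ✓; end August 7 < August 23? ✓ → yes.
stage78: end August 22 > August 2? ✓; end August 22 < August 23? ✓ → yes.
stage79: end August 12 > August 2? ✓; end August 12 < August 23? ✓ → yes.
stage80: end August 25 > August 2? ✓; end August 25 < August 23? ✗ → no.
stage81: end August 26 > August 2? ✓; end August 26 < August 23? ✗ → no.
Result: stage69, stage71, stage74, stage76, stage77, stage78, stage79.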